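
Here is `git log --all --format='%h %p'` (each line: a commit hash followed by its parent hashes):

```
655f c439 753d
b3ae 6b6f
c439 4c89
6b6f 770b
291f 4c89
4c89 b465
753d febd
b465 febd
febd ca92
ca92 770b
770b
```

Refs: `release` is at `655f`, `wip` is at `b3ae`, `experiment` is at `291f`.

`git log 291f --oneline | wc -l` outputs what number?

Walking parent pointers from 291f: reachable set = {291f, 4c89, 770b, b465, ca92, febd}.
That is 6 commits.

6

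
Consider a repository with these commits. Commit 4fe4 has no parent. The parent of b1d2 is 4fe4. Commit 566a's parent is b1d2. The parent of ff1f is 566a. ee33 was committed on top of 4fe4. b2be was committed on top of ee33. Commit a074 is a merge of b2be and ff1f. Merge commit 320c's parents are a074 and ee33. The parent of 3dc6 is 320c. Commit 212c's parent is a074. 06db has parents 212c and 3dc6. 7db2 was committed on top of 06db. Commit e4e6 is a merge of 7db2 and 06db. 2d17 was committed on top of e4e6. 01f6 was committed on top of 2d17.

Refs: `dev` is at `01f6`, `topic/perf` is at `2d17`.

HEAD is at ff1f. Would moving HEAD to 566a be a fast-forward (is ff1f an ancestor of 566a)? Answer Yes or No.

No

A fast-forward from ff1f to 566a is possible iff ff1f is an ancestor of 566a.
Ancestors of 566a: {4fe4, 566a, b1d2}.
ff1f is not among them, so fast-forward is not possible.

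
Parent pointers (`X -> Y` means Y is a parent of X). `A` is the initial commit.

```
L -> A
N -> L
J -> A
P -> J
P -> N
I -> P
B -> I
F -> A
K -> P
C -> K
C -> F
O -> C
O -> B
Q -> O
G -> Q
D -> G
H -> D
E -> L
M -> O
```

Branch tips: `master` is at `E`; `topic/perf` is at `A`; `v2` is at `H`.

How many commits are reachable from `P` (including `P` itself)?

Walking parent pointers from P: reachable set = {A, J, L, N, P}.
That is 5 commits.

5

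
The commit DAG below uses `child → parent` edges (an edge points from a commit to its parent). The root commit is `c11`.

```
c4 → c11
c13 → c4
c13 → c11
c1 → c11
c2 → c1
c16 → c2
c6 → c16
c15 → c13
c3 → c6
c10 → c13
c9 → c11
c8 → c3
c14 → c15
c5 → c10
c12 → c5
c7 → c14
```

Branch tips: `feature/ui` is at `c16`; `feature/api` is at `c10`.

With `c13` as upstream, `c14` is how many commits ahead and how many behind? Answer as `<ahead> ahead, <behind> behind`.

2 ahead, 0 behind

Reachable from c14: {c11, c13, c14, c15, c4}.
Reachable from c13: {c11, c13, c4}.
Only in c14's history (ahead): {c14, c15} — 2.
Only in c13's history (behind): {} — 0.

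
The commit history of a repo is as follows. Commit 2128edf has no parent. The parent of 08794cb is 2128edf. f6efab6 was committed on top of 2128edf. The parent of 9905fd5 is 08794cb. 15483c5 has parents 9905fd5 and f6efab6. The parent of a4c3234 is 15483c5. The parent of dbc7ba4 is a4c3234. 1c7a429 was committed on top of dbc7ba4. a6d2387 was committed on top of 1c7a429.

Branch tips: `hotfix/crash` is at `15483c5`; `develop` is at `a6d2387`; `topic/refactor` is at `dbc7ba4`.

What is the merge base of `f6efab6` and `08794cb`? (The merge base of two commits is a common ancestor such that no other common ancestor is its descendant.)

2128edf

Ancestors of f6efab6: {2128edf, f6efab6}.
Ancestors of 08794cb: {08794cb, 2128edf}.
Common ancestors: {2128edf}.
The only common ancestor is 2128edf, so it is the merge base.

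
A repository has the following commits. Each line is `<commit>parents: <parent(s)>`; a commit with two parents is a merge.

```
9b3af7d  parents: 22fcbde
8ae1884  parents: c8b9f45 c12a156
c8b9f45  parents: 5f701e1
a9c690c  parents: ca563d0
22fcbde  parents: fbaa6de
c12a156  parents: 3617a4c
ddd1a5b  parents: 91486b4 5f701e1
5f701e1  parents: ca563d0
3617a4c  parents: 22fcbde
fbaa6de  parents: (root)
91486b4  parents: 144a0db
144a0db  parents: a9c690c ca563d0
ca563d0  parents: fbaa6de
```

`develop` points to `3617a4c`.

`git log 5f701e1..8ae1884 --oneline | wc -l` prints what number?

Reachable from 8ae1884: {22fcbde, 3617a4c, 5f701e1, 8ae1884, c12a156, c8b9f45, ca563d0, fbaa6de}.
Reachable from 5f701e1: {5f701e1, ca563d0, fbaa6de}.
In 8ae1884's history but not 5f701e1's: {22fcbde, 3617a4c, 8ae1884, c12a156, c8b9f45} — 5 commits.

5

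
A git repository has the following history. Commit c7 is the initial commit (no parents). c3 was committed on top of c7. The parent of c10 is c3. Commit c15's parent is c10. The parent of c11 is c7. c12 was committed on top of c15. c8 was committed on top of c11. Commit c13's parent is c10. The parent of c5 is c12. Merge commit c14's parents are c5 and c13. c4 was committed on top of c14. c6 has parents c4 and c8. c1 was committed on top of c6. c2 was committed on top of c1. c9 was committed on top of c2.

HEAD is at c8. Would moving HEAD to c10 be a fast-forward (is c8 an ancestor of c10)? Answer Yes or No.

No

A fast-forward from c8 to c10 is possible iff c8 is an ancestor of c10.
Ancestors of c10: {c10, c3, c7}.
c8 is not among them, so fast-forward is not possible.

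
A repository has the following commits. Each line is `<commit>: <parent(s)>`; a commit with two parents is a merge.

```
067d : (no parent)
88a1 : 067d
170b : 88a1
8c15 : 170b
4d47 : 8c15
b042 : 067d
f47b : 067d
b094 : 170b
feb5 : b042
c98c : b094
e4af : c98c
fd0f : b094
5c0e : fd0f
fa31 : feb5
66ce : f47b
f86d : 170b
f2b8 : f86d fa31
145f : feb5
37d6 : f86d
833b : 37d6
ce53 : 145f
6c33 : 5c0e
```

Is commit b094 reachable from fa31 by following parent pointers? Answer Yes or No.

Ancestors of fa31: {067d, b042, fa31, feb5}.
b094 is not in that set, so it is not an ancestor of fa31.

No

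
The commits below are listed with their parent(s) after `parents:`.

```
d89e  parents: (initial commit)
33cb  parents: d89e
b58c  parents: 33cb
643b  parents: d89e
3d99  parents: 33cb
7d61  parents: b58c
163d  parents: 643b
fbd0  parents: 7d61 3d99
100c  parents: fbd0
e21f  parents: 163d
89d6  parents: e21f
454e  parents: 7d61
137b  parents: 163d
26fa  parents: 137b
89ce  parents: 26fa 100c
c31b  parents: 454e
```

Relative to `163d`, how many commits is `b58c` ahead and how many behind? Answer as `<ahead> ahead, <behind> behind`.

2 ahead, 2 behind

Reachable from b58c: {33cb, b58c, d89e}.
Reachable from 163d: {163d, 643b, d89e}.
Only in b58c's history (ahead): {33cb, b58c} — 2.
Only in 163d's history (behind): {163d, 643b} — 2.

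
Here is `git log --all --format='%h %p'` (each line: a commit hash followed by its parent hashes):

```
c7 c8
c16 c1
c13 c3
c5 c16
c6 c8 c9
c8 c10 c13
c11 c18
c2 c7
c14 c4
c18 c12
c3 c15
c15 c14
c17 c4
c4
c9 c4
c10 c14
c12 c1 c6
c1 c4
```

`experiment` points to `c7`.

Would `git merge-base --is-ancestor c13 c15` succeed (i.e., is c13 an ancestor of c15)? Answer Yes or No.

Ancestors of c15: {c14, c15, c4}.
c13 is not in that set, so it is not an ancestor of c15.

No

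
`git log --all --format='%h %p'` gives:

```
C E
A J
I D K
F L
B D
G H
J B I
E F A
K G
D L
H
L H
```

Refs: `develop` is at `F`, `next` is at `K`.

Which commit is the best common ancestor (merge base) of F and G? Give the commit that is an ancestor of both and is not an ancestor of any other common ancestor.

H

Ancestors of F: {F, H, L}.
Ancestors of G: {G, H}.
Common ancestors: {H}.
The only common ancestor is H, so it is the merge base.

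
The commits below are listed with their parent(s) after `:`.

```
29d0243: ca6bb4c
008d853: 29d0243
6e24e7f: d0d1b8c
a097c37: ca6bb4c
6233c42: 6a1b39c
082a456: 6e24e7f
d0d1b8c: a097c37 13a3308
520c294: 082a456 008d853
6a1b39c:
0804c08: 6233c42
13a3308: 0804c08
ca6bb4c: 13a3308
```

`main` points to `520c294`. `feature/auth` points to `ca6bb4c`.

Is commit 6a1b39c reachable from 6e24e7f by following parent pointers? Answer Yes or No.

Ancestors of 6e24e7f (commits reachable by following parents): {0804c08, 13a3308, 6233c42, 6a1b39c, 6e24e7f, a097c37, ca6bb4c, d0d1b8c}.
6a1b39c is in that set, so it is an ancestor of 6e24e7f.

Yes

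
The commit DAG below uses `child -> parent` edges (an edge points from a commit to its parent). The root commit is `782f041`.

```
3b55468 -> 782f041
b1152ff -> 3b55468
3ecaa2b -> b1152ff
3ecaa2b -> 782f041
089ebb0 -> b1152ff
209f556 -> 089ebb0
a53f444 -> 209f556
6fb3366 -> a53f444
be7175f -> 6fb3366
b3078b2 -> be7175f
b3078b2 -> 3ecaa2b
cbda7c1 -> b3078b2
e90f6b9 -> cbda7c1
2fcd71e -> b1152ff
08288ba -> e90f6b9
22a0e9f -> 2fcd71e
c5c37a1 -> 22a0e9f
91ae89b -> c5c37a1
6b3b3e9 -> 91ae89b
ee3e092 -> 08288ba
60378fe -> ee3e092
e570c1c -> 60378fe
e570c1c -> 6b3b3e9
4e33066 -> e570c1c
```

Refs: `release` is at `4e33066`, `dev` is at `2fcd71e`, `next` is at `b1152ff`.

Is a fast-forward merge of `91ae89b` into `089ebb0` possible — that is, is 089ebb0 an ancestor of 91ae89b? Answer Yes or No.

A fast-forward from 089ebb0 to 91ae89b is possible iff 089ebb0 is an ancestor of 91ae89b.
Ancestors of 91ae89b: {22a0e9f, 2fcd71e, 3b55468, 782f041, 91ae89b, b1152ff, c5c37a1}.
089ebb0 is not among them, so fast-forward is not possible.

No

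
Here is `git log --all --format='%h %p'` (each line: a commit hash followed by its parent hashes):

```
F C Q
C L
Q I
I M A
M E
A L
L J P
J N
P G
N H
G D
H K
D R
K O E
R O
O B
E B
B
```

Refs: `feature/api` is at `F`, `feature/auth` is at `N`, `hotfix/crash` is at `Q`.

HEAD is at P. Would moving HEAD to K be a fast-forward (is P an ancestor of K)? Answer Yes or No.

No

A fast-forward from P to K is possible iff P is an ancestor of K.
Ancestors of K: {B, E, K, O}.
P is not among them, so fast-forward is not possible.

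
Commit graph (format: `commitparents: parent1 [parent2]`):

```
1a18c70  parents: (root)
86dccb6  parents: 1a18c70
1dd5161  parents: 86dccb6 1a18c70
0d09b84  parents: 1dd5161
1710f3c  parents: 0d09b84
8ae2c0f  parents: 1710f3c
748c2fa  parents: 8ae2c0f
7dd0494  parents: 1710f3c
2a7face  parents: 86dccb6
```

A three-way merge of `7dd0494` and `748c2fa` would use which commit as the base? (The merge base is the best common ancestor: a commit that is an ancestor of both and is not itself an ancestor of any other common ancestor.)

1710f3c

Ancestors of 7dd0494: {0d09b84, 1710f3c, 1a18c70, 1dd5161, 7dd0494, 86dccb6}.
Ancestors of 748c2fa: {0d09b84, 1710f3c, 1a18c70, 1dd5161, 748c2fa, 86dccb6, 8ae2c0f}.
Common ancestors: {0d09b84, 1710f3c, 1a18c70, 1dd5161, 86dccb6}.
Among these, 1710f3c is not an ancestor of any other common ancestor — it is the merge base.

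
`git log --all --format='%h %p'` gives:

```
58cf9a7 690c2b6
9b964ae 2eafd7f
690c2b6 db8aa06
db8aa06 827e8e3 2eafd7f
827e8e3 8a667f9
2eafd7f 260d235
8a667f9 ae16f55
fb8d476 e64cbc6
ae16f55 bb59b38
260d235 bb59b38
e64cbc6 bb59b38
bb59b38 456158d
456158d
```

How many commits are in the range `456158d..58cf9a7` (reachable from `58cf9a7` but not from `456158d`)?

9

Reachable from 58cf9a7: {260d235, 2eafd7f, 456158d, 58cf9a7, 690c2b6, 827e8e3, 8a667f9, ae16f55, bb59b38, db8aa06}.
Reachable from 456158d: {456158d}.
In 58cf9a7's history but not 456158d's: {260d235, 2eafd7f, 58cf9a7, 690c2b6, 827e8e3, 8a667f9, ae16f55, bb59b38, db8aa06} — 9 commits.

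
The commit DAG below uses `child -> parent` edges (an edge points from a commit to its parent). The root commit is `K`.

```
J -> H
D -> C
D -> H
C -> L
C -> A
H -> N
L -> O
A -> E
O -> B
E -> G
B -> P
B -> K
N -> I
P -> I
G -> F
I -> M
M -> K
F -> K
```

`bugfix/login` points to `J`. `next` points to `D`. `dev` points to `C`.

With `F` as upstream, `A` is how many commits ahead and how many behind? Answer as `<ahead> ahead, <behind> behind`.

3 ahead, 0 behind

Reachable from A: {A, E, F, G, K}.
Reachable from F: {F, K}.
Only in A's history (ahead): {A, E, G} — 3.
Only in F's history (behind): {} — 0.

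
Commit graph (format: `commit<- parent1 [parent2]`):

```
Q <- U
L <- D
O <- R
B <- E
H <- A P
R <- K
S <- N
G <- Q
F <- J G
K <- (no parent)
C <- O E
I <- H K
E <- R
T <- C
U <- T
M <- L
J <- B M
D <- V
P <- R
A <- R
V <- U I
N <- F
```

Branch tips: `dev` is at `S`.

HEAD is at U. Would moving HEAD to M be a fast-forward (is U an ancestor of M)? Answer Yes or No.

Yes

A fast-forward from U to M is possible iff U is an ancestor of M.
Ancestors of M: {A, C, D, E, H, I, K, L, M, O, P, R, T, U, V}.
U is among them, so fast-forward is possible.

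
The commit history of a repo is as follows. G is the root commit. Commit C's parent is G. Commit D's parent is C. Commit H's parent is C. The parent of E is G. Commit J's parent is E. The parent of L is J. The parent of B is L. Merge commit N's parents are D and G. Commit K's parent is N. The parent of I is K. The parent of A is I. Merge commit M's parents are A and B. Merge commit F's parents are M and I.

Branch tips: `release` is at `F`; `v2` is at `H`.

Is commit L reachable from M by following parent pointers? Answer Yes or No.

Ancestors of M (commits reachable by following parents): {A, B, C, D, E, G, I, J, K, L, M, N}.
L is in that set, so it is an ancestor of M.

Yes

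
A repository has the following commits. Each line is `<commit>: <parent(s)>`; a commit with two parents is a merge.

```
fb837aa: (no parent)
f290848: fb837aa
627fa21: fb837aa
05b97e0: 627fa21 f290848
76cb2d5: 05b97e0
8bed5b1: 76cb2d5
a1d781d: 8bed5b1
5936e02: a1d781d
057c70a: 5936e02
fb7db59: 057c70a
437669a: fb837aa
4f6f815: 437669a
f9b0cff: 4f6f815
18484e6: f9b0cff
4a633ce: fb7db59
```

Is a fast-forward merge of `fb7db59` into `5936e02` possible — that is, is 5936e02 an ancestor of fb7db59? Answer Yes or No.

A fast-forward from 5936e02 to fb7db59 is possible iff 5936e02 is an ancestor of fb7db59.
Ancestors of fb7db59: {057c70a, 05b97e0, 5936e02, 627fa21, 76cb2d5, 8bed5b1, a1d781d, f290848, fb7db59, fb837aa}.
5936e02 is among them, so fast-forward is possible.

Yes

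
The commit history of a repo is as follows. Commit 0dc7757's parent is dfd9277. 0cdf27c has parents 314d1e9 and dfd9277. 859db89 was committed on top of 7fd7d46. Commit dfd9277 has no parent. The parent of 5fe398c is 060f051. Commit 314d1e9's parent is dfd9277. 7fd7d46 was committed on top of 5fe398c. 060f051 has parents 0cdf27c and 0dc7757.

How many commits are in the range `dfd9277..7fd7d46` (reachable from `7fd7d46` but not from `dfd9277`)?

6

Reachable from 7fd7d46: {060f051, 0cdf27c, 0dc7757, 314d1e9, 5fe398c, 7fd7d46, dfd9277}.
Reachable from dfd9277: {dfd9277}.
In 7fd7d46's history but not dfd9277's: {060f051, 0cdf27c, 0dc7757, 314d1e9, 5fe398c, 7fd7d46} — 6 commits.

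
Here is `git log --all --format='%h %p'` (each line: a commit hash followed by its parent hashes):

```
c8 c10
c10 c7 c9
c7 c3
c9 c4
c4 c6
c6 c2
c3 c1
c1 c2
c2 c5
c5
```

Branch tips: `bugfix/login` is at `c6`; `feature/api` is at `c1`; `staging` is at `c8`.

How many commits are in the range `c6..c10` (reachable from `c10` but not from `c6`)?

Reachable from c10: {c1, c10, c2, c3, c4, c5, c6, c7, c9}.
Reachable from c6: {c2, c5, c6}.
In c10's history but not c6's: {c1, c10, c3, c4, c7, c9} — 6 commits.

6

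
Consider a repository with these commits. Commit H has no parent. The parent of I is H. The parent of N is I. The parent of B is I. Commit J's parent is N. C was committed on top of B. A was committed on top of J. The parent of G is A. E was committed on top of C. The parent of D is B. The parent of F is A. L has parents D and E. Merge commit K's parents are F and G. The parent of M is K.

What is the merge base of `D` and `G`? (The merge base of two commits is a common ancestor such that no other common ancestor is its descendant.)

I

Ancestors of D: {B, D, H, I}.
Ancestors of G: {A, G, H, I, J, N}.
Common ancestors: {H, I}.
Among these, I is not an ancestor of any other common ancestor — it is the merge base.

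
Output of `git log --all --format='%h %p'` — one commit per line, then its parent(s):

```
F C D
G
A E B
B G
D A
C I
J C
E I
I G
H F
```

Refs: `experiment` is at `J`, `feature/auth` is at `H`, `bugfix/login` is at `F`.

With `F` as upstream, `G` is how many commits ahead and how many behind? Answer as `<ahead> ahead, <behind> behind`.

Reachable from G: {G}.
Reachable from F: {A, B, C, D, E, F, G, I}.
Only in G's history (ahead): {} — 0.
Only in F's history (behind): {A, B, C, D, E, F, I} — 7.

0 ahead, 7 behind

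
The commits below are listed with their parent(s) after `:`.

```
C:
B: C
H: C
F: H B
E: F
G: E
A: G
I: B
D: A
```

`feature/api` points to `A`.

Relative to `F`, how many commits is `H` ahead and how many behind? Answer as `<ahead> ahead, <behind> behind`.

0 ahead, 2 behind

Reachable from H: {C, H}.
Reachable from F: {B, C, F, H}.
Only in H's history (ahead): {} — 0.
Only in F's history (behind): {B, F} — 2.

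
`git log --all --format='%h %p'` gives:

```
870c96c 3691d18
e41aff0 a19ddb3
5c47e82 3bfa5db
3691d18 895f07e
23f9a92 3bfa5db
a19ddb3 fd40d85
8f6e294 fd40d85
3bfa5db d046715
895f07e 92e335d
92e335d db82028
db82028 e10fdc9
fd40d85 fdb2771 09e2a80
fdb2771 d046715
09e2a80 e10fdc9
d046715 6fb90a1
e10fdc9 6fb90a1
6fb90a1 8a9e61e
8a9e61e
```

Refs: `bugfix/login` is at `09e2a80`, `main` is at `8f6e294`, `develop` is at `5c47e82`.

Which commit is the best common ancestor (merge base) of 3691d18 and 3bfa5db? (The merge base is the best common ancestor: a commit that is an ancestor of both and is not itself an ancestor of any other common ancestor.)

6fb90a1

Ancestors of 3691d18: {3691d18, 6fb90a1, 895f07e, 8a9e61e, 92e335d, db82028, e10fdc9}.
Ancestors of 3bfa5db: {3bfa5db, 6fb90a1, 8a9e61e, d046715}.
Common ancestors: {6fb90a1, 8a9e61e}.
Among these, 6fb90a1 is not an ancestor of any other common ancestor — it is the merge base.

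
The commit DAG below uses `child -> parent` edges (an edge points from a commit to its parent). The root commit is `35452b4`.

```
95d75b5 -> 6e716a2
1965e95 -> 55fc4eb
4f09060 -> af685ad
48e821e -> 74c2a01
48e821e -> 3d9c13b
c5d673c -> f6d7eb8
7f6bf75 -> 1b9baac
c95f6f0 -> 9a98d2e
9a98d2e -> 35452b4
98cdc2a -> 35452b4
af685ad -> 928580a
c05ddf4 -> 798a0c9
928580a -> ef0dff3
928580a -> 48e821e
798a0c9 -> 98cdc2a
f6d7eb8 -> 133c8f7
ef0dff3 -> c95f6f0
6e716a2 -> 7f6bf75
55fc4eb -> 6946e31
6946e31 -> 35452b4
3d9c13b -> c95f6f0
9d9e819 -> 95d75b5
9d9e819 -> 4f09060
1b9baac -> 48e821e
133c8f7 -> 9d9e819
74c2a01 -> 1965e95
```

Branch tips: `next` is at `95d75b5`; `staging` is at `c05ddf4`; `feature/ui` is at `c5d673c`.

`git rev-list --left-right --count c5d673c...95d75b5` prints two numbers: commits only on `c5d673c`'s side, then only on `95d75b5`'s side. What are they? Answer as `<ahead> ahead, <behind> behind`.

8 ahead, 0 behind

Reachable from c5d673c: {133c8f7, 1965e95, 1b9baac, 35452b4, 3d9c13b, 48e821e, 4f09060, 55fc4eb, 6946e31, 6e716a2, 74c2a01, 7f6bf75, 928580a, 95d75b5, 9a98d2e, 9d9e819, af685ad, c5d673c, c95f6f0, ef0dff3, f6d7eb8}.
Reachable from 95d75b5: {1965e95, 1b9baac, 35452b4, 3d9c13b, 48e821e, 55fc4eb, 6946e31, 6e716a2, 74c2a01, 7f6bf75, 95d75b5, 9a98d2e, c95f6f0}.
Only in c5d673c's history (ahead): {133c8f7, 4f09060, 928580a, 9d9e819, af685ad, c5d673c, ef0dff3, f6d7eb8} — 8.
Only in 95d75b5's history (behind): {} — 0.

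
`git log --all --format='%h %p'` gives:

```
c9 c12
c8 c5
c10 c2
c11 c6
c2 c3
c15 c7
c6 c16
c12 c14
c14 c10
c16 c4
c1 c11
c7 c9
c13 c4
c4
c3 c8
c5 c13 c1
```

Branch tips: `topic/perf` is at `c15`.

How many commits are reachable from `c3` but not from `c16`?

7

Reachable from c3: {c1, c11, c13, c16, c3, c4, c5, c6, c8}.
Reachable from c16: {c16, c4}.
In c3's history but not c16's: {c1, c11, c13, c3, c5, c6, c8} — 7 commits.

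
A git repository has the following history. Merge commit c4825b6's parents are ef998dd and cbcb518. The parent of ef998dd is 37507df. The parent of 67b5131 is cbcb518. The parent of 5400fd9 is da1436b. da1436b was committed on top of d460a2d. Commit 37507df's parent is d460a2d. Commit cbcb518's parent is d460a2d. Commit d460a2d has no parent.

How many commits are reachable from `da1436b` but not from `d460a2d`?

Reachable from da1436b: {d460a2d, da1436b}.
Reachable from d460a2d: {d460a2d}.
In da1436b's history but not d460a2d's: {da1436b} — 1 commit.

1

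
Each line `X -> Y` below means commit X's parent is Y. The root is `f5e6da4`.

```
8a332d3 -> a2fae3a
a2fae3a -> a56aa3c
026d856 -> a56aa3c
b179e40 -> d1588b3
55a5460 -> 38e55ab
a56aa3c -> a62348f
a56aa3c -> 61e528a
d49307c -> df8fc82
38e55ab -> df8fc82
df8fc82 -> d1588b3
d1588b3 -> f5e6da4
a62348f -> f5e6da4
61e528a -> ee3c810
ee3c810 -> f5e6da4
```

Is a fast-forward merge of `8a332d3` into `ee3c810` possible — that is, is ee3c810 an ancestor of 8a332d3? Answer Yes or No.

A fast-forward from ee3c810 to 8a332d3 is possible iff ee3c810 is an ancestor of 8a332d3.
Ancestors of 8a332d3: {61e528a, 8a332d3, a2fae3a, a56aa3c, a62348f, ee3c810, f5e6da4}.
ee3c810 is among them, so fast-forward is possible.

Yes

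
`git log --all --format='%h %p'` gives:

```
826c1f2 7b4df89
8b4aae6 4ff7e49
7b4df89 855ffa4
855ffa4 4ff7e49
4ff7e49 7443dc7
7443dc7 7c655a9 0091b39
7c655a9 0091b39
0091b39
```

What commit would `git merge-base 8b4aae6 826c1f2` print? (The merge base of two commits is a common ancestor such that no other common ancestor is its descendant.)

Ancestors of 8b4aae6: {0091b39, 4ff7e49, 7443dc7, 7c655a9, 8b4aae6}.
Ancestors of 826c1f2: {0091b39, 4ff7e49, 7443dc7, 7b4df89, 7c655a9, 826c1f2, 855ffa4}.
Common ancestors: {0091b39, 4ff7e49, 7443dc7, 7c655a9}.
Among these, 4ff7e49 is not an ancestor of any other common ancestor — it is the merge base.

4ff7e49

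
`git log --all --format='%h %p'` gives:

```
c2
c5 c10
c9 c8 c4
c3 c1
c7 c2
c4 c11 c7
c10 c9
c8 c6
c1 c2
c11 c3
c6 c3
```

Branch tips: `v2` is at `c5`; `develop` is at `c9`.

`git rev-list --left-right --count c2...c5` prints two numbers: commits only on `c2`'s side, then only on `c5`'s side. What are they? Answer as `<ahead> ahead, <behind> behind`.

0 ahead, 10 behind

Reachable from c2: {c2}.
Reachable from c5: {c1, c10, c11, c2, c3, c4, c5, c6, c7, c8, c9}.
Only in c2's history (ahead): {} — 0.
Only in c5's history (behind): {c1, c10, c11, c3, c4, c5, c6, c7, c8, c9} — 10.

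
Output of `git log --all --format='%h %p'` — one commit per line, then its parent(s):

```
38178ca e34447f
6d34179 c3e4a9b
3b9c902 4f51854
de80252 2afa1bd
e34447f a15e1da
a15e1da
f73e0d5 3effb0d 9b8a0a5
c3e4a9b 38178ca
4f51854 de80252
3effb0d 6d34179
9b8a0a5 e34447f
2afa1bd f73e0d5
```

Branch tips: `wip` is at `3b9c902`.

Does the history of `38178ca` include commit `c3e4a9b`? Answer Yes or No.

Ancestors of 38178ca: {38178ca, a15e1da, e34447f}.
c3e4a9b is not in that set, so it is not an ancestor of 38178ca.

No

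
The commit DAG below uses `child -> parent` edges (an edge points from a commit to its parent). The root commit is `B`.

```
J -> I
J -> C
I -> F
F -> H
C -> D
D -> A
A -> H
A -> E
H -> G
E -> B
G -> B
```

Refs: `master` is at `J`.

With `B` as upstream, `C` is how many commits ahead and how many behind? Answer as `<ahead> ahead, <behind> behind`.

6 ahead, 0 behind

Reachable from C: {A, B, C, D, E, G, H}.
Reachable from B: {B}.
Only in C's history (ahead): {A, C, D, E, G, H} — 6.
Only in B's history (behind): {} — 0.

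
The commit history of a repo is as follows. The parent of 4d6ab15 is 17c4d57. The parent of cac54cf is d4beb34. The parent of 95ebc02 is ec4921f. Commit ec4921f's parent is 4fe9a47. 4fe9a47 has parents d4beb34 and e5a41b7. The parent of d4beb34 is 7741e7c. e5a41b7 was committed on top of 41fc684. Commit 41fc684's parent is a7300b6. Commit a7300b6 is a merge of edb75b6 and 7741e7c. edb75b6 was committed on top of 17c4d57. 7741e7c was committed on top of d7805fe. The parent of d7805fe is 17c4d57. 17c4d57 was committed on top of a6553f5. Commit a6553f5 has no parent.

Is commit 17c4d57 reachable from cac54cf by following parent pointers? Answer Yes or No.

Yes

Ancestors of cac54cf (commits reachable by following parents): {17c4d57, 7741e7c, a6553f5, cac54cf, d4beb34, d7805fe}.
17c4d57 is in that set, so it is an ancestor of cac54cf.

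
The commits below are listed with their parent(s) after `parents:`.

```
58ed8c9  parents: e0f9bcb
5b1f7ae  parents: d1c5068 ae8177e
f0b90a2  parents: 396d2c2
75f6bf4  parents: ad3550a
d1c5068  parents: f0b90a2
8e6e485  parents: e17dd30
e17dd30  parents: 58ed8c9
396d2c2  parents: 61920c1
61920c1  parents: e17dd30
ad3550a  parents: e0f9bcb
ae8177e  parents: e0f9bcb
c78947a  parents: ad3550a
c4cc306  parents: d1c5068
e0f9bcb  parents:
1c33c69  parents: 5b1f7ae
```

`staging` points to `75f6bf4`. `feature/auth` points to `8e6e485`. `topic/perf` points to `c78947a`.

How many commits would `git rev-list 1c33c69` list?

10

Walking parent pointers from 1c33c69: reachable set = {1c33c69, 396d2c2, 58ed8c9, 5b1f7ae, 61920c1, ae8177e, d1c5068, e0f9bcb, e17dd30, f0b90a2}.
That is 10 commits.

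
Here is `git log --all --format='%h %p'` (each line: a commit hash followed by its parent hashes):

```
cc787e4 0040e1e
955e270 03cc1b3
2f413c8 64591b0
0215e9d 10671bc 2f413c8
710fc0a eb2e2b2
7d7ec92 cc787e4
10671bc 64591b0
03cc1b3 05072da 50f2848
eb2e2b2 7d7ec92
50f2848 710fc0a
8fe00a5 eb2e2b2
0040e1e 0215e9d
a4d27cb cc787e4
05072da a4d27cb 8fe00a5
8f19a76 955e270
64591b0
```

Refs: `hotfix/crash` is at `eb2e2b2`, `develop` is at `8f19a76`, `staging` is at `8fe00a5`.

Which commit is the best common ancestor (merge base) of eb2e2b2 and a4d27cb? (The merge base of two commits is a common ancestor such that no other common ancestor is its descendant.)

cc787e4

Ancestors of eb2e2b2: {0040e1e, 0215e9d, 10671bc, 2f413c8, 64591b0, 7d7ec92, cc787e4, eb2e2b2}.
Ancestors of a4d27cb: {0040e1e, 0215e9d, 10671bc, 2f413c8, 64591b0, a4d27cb, cc787e4}.
Common ancestors: {0040e1e, 0215e9d, 10671bc, 2f413c8, 64591b0, cc787e4}.
Among these, cc787e4 is not an ancestor of any other common ancestor — it is the merge base.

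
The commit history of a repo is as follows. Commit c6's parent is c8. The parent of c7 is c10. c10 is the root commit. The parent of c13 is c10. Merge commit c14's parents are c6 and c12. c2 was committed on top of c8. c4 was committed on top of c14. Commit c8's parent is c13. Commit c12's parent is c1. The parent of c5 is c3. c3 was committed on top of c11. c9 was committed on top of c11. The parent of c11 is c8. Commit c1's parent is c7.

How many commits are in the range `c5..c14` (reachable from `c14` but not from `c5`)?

Reachable from c14: {c1, c10, c12, c13, c14, c6, c7, c8}.
Reachable from c5: {c10, c11, c13, c3, c5, c8}.
In c14's history but not c5's: {c1, c12, c14, c6, c7} — 5 commits.

5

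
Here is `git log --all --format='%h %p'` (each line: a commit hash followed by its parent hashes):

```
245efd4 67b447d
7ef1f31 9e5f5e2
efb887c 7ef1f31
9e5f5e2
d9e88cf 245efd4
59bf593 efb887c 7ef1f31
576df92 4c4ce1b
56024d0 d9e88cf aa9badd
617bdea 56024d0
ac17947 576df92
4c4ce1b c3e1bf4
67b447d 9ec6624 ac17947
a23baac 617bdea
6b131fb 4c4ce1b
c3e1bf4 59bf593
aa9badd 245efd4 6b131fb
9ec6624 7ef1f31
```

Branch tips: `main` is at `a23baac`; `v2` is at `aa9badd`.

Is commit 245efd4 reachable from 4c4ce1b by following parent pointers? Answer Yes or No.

No

Ancestors of 4c4ce1b: {4c4ce1b, 59bf593, 7ef1f31, 9e5f5e2, c3e1bf4, efb887c}.
245efd4 is not in that set, so it is not an ancestor of 4c4ce1b.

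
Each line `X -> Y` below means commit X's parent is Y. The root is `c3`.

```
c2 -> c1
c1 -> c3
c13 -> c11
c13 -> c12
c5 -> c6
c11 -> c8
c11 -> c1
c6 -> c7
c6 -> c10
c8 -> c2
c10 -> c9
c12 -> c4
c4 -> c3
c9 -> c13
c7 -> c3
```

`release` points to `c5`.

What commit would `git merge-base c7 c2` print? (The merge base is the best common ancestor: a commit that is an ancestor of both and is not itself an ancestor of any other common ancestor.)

Ancestors of c7: {c3, c7}.
Ancestors of c2: {c1, c2, c3}.
Common ancestors: {c3}.
The only common ancestor is c3, so it is the merge base.

c3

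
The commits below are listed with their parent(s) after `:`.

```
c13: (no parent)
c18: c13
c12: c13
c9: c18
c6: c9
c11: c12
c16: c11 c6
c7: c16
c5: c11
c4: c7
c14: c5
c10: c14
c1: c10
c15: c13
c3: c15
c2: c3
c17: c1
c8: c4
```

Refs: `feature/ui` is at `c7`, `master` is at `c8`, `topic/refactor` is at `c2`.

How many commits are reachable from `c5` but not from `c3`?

Reachable from c5: {c11, c12, c13, c5}.
Reachable from c3: {c13, c15, c3}.
In c5's history but not c3's: {c11, c12, c5} — 3 commits.

3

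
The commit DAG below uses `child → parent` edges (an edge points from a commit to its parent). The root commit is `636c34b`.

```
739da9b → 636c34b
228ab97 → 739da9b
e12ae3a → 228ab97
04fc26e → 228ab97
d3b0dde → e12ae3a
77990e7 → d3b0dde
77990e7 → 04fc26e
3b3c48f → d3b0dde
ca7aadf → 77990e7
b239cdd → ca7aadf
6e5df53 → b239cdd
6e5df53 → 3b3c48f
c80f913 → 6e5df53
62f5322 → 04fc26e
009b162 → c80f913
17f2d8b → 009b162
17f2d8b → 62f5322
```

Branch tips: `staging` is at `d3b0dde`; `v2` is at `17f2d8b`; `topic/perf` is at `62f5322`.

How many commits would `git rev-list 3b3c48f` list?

6

Walking parent pointers from 3b3c48f: reachable set = {228ab97, 3b3c48f, 636c34b, 739da9b, d3b0dde, e12ae3a}.
That is 6 commits.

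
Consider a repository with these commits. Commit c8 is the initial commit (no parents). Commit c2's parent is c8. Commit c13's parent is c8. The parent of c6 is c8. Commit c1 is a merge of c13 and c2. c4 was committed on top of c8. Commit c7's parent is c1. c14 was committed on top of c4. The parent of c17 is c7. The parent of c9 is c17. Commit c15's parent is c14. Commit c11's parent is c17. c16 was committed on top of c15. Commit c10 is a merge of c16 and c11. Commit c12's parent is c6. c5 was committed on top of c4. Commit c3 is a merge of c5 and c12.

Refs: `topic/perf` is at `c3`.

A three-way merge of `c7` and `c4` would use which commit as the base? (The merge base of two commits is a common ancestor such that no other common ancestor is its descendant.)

c8

Ancestors of c7: {c1, c13, c2, c7, c8}.
Ancestors of c4: {c4, c8}.
Common ancestors: {c8}.
The only common ancestor is c8, so it is the merge base.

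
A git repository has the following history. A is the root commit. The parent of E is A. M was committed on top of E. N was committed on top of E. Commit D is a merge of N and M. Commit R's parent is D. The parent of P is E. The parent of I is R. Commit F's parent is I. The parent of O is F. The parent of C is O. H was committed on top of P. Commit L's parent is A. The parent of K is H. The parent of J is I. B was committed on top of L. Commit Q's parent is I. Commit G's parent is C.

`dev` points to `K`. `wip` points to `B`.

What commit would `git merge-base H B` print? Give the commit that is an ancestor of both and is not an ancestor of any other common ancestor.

Ancestors of H: {A, E, H, P}.
Ancestors of B: {A, B, L}.
Common ancestors: {A}.
The only common ancestor is A, so it is the merge base.

A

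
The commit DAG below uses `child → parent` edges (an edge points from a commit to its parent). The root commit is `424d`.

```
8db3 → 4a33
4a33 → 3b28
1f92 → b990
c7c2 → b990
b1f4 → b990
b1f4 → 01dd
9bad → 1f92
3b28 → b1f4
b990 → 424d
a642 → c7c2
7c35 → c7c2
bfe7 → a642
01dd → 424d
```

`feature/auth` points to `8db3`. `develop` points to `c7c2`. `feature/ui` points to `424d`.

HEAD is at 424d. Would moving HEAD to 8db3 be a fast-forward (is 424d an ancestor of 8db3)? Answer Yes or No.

A fast-forward from 424d to 8db3 is possible iff 424d is an ancestor of 8db3.
Ancestors of 8db3: {01dd, 3b28, 424d, 4a33, 8db3, b1f4, b990}.
424d is among them, so fast-forward is possible.

Yes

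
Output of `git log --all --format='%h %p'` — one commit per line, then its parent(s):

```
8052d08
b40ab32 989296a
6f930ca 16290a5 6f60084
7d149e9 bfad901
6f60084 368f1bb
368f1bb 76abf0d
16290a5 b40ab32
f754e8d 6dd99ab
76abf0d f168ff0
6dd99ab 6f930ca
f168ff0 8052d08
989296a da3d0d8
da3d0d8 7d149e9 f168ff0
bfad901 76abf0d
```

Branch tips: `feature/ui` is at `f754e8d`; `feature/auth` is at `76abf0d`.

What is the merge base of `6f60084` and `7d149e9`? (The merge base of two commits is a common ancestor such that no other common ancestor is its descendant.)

76abf0d

Ancestors of 6f60084: {368f1bb, 6f60084, 76abf0d, 8052d08, f168ff0}.
Ancestors of 7d149e9: {76abf0d, 7d149e9, 8052d08, bfad901, f168ff0}.
Common ancestors: {76abf0d, 8052d08, f168ff0}.
Among these, 76abf0d is not an ancestor of any other common ancestor — it is the merge base.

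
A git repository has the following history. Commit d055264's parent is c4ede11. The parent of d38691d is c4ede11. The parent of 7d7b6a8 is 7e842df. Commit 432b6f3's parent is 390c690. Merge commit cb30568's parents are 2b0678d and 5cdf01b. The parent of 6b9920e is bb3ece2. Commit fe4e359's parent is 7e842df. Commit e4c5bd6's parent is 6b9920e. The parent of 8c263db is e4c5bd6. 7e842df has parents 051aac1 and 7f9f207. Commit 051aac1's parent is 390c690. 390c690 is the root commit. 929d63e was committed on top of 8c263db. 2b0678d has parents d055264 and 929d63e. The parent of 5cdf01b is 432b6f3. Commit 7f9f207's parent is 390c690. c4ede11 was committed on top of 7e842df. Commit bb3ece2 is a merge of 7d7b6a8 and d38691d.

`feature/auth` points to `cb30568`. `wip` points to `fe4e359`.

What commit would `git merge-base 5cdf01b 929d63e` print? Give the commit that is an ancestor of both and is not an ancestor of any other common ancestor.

Ancestors of 5cdf01b: {390c690, 432b6f3, 5cdf01b}.
Ancestors of 929d63e: {051aac1, 390c690, 6b9920e, 7d7b6a8, 7e842df, 7f9f207, 8c263db, 929d63e, bb3ece2, c4ede11, d38691d, e4c5bd6}.
Common ancestors: {390c690}.
The only common ancestor is 390c690, so it is the merge base.

390c690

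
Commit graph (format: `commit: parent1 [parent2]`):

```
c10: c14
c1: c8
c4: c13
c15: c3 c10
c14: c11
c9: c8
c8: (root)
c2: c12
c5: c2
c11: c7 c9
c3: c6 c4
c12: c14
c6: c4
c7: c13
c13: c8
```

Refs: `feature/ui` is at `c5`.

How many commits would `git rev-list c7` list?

3

Walking parent pointers from c7: reachable set = {c13, c7, c8}.
That is 3 commits.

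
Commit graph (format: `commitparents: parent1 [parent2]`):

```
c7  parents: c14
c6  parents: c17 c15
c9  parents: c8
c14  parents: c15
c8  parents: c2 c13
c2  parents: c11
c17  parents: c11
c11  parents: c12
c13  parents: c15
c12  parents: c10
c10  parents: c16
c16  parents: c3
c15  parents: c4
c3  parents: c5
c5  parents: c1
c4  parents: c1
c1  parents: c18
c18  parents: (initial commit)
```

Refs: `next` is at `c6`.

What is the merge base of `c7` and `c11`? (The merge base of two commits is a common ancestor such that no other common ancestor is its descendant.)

c1

Ancestors of c7: {c1, c14, c15, c18, c4, c7}.
Ancestors of c11: {c1, c10, c11, c12, c16, c18, c3, c5}.
Common ancestors: {c1, c18}.
Among these, c1 is not an ancestor of any other common ancestor — it is the merge base.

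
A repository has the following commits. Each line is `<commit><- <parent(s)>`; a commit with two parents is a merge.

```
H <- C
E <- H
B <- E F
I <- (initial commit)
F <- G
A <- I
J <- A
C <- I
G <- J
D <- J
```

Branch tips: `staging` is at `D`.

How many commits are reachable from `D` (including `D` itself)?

4

Walking parent pointers from D: reachable set = {A, D, I, J}.
That is 4 commits.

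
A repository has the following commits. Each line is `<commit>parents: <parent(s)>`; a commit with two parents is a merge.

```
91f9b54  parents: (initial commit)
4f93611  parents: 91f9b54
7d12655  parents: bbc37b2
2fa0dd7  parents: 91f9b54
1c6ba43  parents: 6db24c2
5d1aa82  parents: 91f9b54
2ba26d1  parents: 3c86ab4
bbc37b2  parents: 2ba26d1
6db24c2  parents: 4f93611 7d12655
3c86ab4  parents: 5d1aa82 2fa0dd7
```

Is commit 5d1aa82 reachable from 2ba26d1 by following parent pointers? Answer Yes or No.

Yes

Ancestors of 2ba26d1 (commits reachable by following parents): {2ba26d1, 2fa0dd7, 3c86ab4, 5d1aa82, 91f9b54}.
5d1aa82 is in that set, so it is an ancestor of 2ba26d1.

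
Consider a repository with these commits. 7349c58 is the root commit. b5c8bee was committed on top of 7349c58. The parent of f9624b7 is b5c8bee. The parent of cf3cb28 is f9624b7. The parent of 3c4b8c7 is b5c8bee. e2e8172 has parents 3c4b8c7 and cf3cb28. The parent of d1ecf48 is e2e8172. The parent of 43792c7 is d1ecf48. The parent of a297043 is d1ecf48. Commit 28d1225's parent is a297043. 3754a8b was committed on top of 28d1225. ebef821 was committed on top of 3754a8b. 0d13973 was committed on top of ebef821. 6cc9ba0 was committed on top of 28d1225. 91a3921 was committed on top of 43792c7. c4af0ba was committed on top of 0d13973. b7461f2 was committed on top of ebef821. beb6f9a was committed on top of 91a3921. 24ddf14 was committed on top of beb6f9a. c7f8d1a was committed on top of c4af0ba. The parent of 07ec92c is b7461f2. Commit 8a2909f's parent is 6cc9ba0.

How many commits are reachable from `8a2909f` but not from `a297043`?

Reachable from 8a2909f: {28d1225, 3c4b8c7, 6cc9ba0, 7349c58, 8a2909f, a297043, b5c8bee, cf3cb28, d1ecf48, e2e8172, f9624b7}.
Reachable from a297043: {3c4b8c7, 7349c58, a297043, b5c8bee, cf3cb28, d1ecf48, e2e8172, f9624b7}.
In 8a2909f's history but not a297043's: {28d1225, 6cc9ba0, 8a2909f} — 3 commits.

3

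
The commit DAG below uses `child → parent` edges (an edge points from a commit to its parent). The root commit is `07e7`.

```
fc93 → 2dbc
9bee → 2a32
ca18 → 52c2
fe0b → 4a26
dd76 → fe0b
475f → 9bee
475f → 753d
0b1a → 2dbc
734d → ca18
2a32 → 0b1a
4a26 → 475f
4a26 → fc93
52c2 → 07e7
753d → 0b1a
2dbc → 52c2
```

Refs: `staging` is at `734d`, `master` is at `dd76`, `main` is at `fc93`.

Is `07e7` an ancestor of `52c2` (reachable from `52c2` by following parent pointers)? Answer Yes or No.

Yes

Ancestors of 52c2 (commits reachable by following parents): {07e7, 52c2}.
07e7 is in that set, so it is an ancestor of 52c2.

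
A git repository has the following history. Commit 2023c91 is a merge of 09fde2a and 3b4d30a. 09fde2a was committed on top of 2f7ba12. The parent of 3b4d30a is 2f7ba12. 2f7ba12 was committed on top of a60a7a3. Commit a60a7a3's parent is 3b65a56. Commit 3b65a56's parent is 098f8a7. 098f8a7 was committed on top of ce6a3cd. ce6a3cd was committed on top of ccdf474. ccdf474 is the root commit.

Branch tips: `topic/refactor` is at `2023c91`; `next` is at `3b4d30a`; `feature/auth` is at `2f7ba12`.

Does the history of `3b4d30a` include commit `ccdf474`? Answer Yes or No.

Ancestors of 3b4d30a (commits reachable by following parents): {098f8a7, 2f7ba12, 3b4d30a, 3b65a56, a60a7a3, ccdf474, ce6a3cd}.
ccdf474 is in that set, so it is an ancestor of 3b4d30a.

Yes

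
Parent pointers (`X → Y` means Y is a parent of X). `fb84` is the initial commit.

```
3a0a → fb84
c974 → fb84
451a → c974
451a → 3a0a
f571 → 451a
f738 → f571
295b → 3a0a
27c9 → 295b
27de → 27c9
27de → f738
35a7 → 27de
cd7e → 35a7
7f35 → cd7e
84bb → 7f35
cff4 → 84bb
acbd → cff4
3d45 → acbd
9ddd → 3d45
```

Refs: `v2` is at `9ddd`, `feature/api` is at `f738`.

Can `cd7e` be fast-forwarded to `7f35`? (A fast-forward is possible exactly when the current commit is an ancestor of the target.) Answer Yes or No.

Yes

A fast-forward from cd7e to 7f35 is possible iff cd7e is an ancestor of 7f35.
Ancestors of 7f35: {27c9, 27de, 295b, 35a7, 3a0a, 451a, 7f35, c974, cd7e, f571, f738, fb84}.
cd7e is among them, so fast-forward is possible.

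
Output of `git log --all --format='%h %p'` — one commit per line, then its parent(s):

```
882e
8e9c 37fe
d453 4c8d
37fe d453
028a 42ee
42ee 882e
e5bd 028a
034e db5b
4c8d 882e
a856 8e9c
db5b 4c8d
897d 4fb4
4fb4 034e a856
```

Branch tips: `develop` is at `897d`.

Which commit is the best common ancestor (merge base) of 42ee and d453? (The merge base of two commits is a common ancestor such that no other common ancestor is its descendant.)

Ancestors of 42ee: {42ee, 882e}.
Ancestors of d453: {4c8d, 882e, d453}.
Common ancestors: {882e}.
The only common ancestor is 882e, so it is the merge base.

882e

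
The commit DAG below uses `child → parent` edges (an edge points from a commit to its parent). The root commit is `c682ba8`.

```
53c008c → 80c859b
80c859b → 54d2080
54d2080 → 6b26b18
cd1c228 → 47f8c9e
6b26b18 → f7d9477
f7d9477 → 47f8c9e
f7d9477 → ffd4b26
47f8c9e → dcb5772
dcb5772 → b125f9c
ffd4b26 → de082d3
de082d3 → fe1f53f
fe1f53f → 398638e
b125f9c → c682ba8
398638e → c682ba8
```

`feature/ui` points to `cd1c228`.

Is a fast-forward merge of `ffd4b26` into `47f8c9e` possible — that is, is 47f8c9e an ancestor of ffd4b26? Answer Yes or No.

No

A fast-forward from 47f8c9e to ffd4b26 is possible iff 47f8c9e is an ancestor of ffd4b26.
Ancestors of ffd4b26: {398638e, c682ba8, de082d3, fe1f53f, ffd4b26}.
47f8c9e is not among them, so fast-forward is not possible.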